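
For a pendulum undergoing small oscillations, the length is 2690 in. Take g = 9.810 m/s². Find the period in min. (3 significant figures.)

T is given directly by: T = 2π√(L/g).
L = 2690 in = 68.33 m; g = 9.810 m/s².
T = 16.58 s
16.58 s × (1 min / 60.00 s) = 0.2764 min

0.276 min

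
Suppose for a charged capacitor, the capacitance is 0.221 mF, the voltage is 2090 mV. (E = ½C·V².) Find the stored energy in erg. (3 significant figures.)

4830 erg

E is given directly by: E = ½CV².
C = 0.221 mF = 2.210×10^-4 F; V = 2090 mV = 2.090 V.
E = 4.827×10^-4 J
4.827×10^-4 J × (1 erg / 1.000×10^-7 J) = 4827 erg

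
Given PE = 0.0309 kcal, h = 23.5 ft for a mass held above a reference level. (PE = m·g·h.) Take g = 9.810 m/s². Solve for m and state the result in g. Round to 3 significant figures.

1840 g

Rearranging PE = m·g·h for m: m = PE/(g·h).
PE = 0.0309 kcal = 129.3 J; h = 23.5 ft = 7.163 m; g = 9.810 m/s².
m = 1.840 kg
1.840 kg × (1 g / 0.001000 kg) = 1840 g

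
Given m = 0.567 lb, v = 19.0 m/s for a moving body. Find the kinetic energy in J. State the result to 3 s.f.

Directly: KE = ½mv².
m = 0.567 lb = 0.2572 kg; v = 19.0 m/s.
KE = 46.42 J  (the unit combination reduces to kg·m²/s² = J)

46.4 J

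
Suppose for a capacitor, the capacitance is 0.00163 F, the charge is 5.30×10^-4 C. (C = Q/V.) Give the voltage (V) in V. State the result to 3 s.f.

0.325 V

Solving C = Q/V for V: V = Q/C.
C = 0.00163 F; Q = 5.30×10^-4 C.
V = 0.3252 V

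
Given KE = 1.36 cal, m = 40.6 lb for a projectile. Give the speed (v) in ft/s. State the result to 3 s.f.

2.58 ft/s

Solving KE = ½mv² for v: v = √(2·KE/m).
KE = 1.36 cal = 5.690 J; m = 40.6 lb = 18.42 kg.
v = 0.7861 m/s
0.7861 m/s × (1 ft/s / 0.3048 m/s) = 2.579 ft/s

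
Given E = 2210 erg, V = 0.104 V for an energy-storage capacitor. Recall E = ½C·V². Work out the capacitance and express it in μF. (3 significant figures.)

Solving E = ½C·V² for C: C = 2E/V².
E = 2210 erg = 2.210×10^-4 J; V = 0.104 V.
C = 0.04087 F
0.04087 F × (1 μF / 1.000×10^-6 F) = 40865 μF

40900 μF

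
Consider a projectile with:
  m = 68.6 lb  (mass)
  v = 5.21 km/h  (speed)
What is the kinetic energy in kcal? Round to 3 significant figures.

KE is given directly by: KE = ½mv².
m = 68.6 lb = 31.12 kg; v = 5.21 km/h = 1.447 m/s.
KE = 32.59 J  (the unit combination reduces to kg·m²/s² = J)
32.59 J × (1 kcal / 4184 J) = 0.007788 kcal

0.00779 kcal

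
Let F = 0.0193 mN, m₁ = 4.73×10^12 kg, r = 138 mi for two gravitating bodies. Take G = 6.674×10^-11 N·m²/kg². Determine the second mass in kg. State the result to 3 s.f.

Rearranging F = G·m₁·m₂/r² for m₂: m₂ = F·r²/(G·m₁).
F = 0.0193 mN = 1.930×10^-5 N; m₁ = 4.73×10^12 kg; r = 138 mi = 2.221×10^5 m; G = 6.674×10^-11 N·m²/kg².
m₂ = 3016 kg

3020 kg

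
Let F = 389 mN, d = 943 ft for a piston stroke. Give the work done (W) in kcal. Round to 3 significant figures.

W is given directly by: W = F·d.
F = 389 mN = 0.3890 N; d = 943 ft = 287.4 m.
W = 111.8 J
111.8 J × (1 kcal / 4184 J) = 0.02672 kcal

0.0267 kcal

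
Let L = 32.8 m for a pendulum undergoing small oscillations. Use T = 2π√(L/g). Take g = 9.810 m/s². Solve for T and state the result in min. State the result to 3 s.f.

T is given directly by: T = 2π√(L/g).
L = 32.8 m; g = 9.810 m/s².
T = 11.49 s
11.49 s × (1 min / 60.00 s) = 0.1915 min

0.191 min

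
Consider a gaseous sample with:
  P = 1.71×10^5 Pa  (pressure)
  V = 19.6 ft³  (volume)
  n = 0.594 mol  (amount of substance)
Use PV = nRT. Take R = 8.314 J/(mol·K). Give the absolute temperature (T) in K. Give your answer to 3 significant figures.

19200 K

From the ideal-gas law: T = PV/(nR).
P = 1.71×10^5 Pa; V = 19.6 ft³ = 0.5550 m³; n = 0.594 mol; R = 8.314 J/(mol·K).
T = 19218 K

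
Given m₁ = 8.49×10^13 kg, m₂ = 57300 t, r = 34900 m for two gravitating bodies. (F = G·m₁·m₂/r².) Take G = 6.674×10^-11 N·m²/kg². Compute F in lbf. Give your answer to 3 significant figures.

From Newton's law of gravitation: F = Gm₁m₂/r².
m₁ = 8.49×10^13 kg; m₂ = 57300 t = 5.730×10^7 kg; r = 34900 m; G = 6.674×10^-11 N·m²/kg².
F = 266.6 N
266.6 N × (1 lbf / 4.448 N) = 59.93 lbf

59.9 lbf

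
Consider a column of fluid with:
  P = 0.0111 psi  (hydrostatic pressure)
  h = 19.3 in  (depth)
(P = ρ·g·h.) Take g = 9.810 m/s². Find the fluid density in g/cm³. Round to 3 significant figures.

0.0159 g/cm³

Rearranging: ρ = P/(g·h).
P = 0.0111 psi = 76.53 Pa; h = 19.3 in = 0.4902 m; g = 9.810 m/s².
ρ = 15.91 kg/m³
15.91 kg/m³ × (1 g/cm³ / 1000 kg/m³) = 0.01591 g/cm³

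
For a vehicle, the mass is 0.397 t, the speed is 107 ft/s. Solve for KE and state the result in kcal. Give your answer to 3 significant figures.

KE is given directly by: KE = ½mv².
m = 0.397 t = 397.0 kg; v = 107 ft/s = 32.61 m/s.
KE = 2.111×10^5 J
2.111×10^5 J × (1 kcal / 4184 J) = 50.46 kcal

50.5 kcal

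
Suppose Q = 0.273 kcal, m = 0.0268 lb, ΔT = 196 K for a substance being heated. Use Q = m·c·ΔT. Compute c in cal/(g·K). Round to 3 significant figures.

Rearranging Q = m·c·ΔT for c: c = Q/(m·ΔT).
Q = 0.273 kcal = 1142 J; m = 0.0268 lb = 0.01216 kg; ΔT = 196 K.
c = 479.4 J/(kg·K)
479.4 J/(kg·K) × (1 cal/(g·K) / 4184 J/(kg·K)) = 0.1146 cal/(g·K)

0.115 cal/(g·K)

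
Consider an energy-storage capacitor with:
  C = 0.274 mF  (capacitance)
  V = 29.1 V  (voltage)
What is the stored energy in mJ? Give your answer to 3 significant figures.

Directly: E = ½CV².
C = 0.274 mF = 2.740×10^-4 F; V = 29.1 V.
E = 0.1160 J
0.1160 J × (1 mJ / 0.001000 J) = 116.0 mJ

116 mJ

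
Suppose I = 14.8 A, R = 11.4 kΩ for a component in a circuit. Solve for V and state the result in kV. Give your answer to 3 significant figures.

169 kV

From Ohm's law: V = IR.
I = 14.8 A; R = 11.4 kΩ = 11400 Ω.
V = 1.687×10^5 V  (the unit combination reduces to kg·m²/(A·s³) = V)
1.687×10^5 V × (1 kV / 1000 V) = 168.7 kV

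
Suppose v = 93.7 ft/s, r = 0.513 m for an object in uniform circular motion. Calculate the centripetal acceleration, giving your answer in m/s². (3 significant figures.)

a is given directly by: a = v²/r.
v = 93.7 ft/s = 28.56 m/s; r = 0.513 m.
a = 1590 m/s²

1590 m/s²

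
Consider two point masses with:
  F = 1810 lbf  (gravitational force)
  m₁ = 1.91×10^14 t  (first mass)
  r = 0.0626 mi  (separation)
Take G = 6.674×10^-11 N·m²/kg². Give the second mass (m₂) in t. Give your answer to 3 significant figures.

0.00641 t

Rearranging F = G·m₁·m₂/r² for m₂: m₂ = F·r²/(G·m₁).
F = 1810 lbf = 8051 N; m₁ = 1.91×10^14 t = 1.910×10^17 kg; r = 0.0626 mi = 100.7 m; G = 6.674×10^-11 N·m²/kg².
m₂ = 6.410 kg
6.410 kg × (1 t / 1000 kg) = 0.006410 t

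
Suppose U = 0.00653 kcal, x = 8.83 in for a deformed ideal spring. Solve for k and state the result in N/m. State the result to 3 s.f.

1090 N/m

Solving U = ½k·x² for k: k = 2U/x².
U = 0.00653 kcal = 27.32 J; x = 8.83 in = 0.2243 m.
k = 1086 N/m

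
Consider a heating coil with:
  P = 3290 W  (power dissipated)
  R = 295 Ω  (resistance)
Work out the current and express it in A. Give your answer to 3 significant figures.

3.34 A

Solving P = I²R for I: I = √(P/R).
P = 3290 W; R = 295 Ω.
I = 3.340 A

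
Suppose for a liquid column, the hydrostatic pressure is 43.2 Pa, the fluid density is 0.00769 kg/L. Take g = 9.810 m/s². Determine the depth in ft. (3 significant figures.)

1.88 ft

Solving P = ρ·g·h for h: h = P/(ρ·g).
P = 43.2 Pa; ρ = 0.00769 kg/L = 7.690 kg/m³; g = 9.810 m/s².
h = 0.5726 m
0.5726 m × (1 ft / 0.3048 m) = 1.879 ft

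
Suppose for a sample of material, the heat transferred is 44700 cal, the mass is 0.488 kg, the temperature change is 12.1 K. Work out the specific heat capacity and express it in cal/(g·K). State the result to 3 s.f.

Rearranging: c = Q/(m·ΔT).
Q = 44700 cal = 1.870×10^5 J; m = 0.488 kg; ΔT = 12.1 K.
c = 31673 J/(kg·K)
31673 J/(kg·K) × (1 cal/(g·K) / 4184 J/(kg·K)) = 7.570 cal/(g·K)

7.57 cal/(g·K)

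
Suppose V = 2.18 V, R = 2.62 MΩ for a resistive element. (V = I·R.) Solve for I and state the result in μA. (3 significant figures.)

0.832 μA

Solving V = I·R for I: I = V/R.
V = 2.18 V; R = 2.62 MΩ = 2.620×10^6 Ω.
I = 8.321×10^-7 A
8.321×10^-7 A × (1 μA / 1.000×10^-6 A) = 0.8321 μA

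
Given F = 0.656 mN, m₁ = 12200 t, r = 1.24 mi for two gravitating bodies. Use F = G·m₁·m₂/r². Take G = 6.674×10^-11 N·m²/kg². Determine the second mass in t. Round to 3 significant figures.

Solving F = G·m₁·m₂/r² for m₂: m₂ = F·r²/(G·m₁).
F = 0.656 mN = 6.560×10^-4 N; m₁ = 12200 t = 1.220×10^7 kg; r = 1.24 mi = 1996 m; G = 6.674×10^-11 N·m²/kg².
m₂ = 3.208×10^6 kg
3.208×10^6 kg × (1 t / 1000 kg) = 3208 t

3210 t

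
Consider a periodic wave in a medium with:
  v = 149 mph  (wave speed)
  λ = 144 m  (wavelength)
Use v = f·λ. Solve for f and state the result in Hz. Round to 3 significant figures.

Solving v = f·λ for f: f = v/λ.
v = 149 mph = 66.61 m/s; λ = 144 m.
f = 0.4626 Hz

0.463 Hz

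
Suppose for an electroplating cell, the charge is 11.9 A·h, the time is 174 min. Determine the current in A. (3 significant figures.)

4.10 A

Rearranging: I = q/t.
q = 11.9 A·h = 42840 C; t = 174 min = 10440 s.
I = 4.103 A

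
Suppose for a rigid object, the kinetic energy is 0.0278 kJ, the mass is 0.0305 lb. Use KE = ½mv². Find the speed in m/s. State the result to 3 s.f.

Rearranging: v = √(2·KE/m).
KE = 0.0278 kJ = 27.80 J; m = 0.0305 lb = 0.01383 kg.
v = 63.39 m/s

63.4 m/s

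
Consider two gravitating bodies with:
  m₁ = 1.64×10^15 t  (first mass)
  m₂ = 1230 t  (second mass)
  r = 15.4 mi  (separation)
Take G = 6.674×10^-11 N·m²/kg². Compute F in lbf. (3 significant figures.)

From Newton's law of gravitation: F = Gm₁m₂/r².
m₁ = 1.64×10^15 t = 1.640×10^18 kg; m₂ = 1230 t = 1.230×10^6 kg; r = 15.4 mi = 24784 m; G = 6.674×10^-11 N·m²/kg².
F = 2.192×10^5 N  (the unit combination reduces to kg·m/s² = N)
2.192×10^5 N × (1 lbf / 4.448 N) = 49273 lbf

49300 lbf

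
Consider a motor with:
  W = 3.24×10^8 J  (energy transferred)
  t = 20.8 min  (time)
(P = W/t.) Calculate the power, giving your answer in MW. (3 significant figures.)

P is given directly by: P = W/t.
W = 3.24×10^8 J; t = 20.8 min = 1248 s.
P = 2.596×10^5 W
2.596×10^5 W × (1 MW / 1.000×10^6 W) = 0.2596 MW

0.260 MW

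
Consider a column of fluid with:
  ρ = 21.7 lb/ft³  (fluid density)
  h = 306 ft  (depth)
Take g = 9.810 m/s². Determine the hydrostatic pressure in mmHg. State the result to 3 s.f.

2390 mmHg

P is given directly by: P = ρgh.
ρ = 21.7 lb/ft³ = 347.6 kg/m³; h = 306 ft = 93.27 m; g = 9.810 m/s².
P = 3.180×10^5 Pa
3.180×10^5 Pa × (1 mmHg / 133.3 Pa) = 2386 mmHg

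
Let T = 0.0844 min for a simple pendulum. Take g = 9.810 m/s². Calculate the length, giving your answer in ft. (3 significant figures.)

Solving T = 2π√(L/g) for L: L = g·(T/2π)².
T = 0.0844 min = 5.064 s; g = 9.810 m/s².
L = 6.372 m
6.372 m × (1 ft / 0.3048 m) = 20.91 ft

20.9 ft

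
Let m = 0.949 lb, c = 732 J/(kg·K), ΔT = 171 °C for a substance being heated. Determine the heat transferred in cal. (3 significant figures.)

12900 cal

Directly: Q = mcΔT.
m = 0.949 lb = 0.4305 kg; c = 732 J/(kg·K); ΔT = 171 °C = 171.0 K.
Q = 53881 J
53881 J × (1 cal / 4.184 J) = 12878 cal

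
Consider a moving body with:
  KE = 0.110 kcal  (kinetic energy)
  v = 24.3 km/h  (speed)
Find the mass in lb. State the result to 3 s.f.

Solving KE = ½mv² for m: m = 2·KE/v².
KE = 0.110 kcal = 460.2 J; v = 24.3 km/h = 6.750 m/s.
m = 20.20 kg
20.20 kg × (1 lb / 0.4536 kg) = 44.54 lb

44.5 lb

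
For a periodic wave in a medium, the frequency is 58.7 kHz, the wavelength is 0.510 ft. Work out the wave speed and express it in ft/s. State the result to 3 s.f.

29900 ft/s

Directly: v = fλ.
f = 58.7 kHz = 58700 Hz; λ = 0.510 ft = 0.1554 m.
v = 9125 m/s
9125 m/s × (1 ft/s / 0.3048 m/s) = 29937 ft/s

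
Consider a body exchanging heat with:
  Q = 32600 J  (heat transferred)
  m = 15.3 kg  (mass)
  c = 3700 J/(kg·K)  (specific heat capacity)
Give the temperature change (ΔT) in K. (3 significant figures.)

0.576 K

Rearranging: ΔT = Q/(m·c).
Q = 32600 J; m = 15.3 kg; c = 3700 J/(kg·K).
ΔT = 0.5759 K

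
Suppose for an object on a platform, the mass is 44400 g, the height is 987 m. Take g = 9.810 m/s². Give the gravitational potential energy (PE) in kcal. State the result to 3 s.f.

PE is given directly by: PE = mgh.
m = 44400 g = 44.40 kg; h = 987 m; g = 9.810 m/s².
PE = 4.299×10^5 J
4.299×10^5 J × (1 kcal / 4184 J) = 102.7 kcal

103 kcal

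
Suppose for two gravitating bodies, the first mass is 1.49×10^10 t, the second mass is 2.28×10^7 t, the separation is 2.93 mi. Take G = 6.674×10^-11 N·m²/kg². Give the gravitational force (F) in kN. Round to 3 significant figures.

1020 kN

Directly: F = Gm₁m₂/r².
m₁ = 1.49×10^10 t = 1.490×10^13 kg; m₂ = 2.28×10^7 t = 2.280×10^10 kg; r = 2.93 mi = 4715 m; G = 6.674×10^-11 N·m²/kg².
F = 1.020×10^6 N  (the unit combination reduces to kg·m/s² = N)
1.020×10^6 N × (1 kN / 1000 N) = 1020 kN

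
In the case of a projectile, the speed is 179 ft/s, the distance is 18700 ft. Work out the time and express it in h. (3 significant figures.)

0.0290 h

Rearranging v = d/t for t: t = d/v.
v = 179 ft/s = 54.56 m/s; d = 18700 ft = 5700 m.
t = 104.5 s
104.5 s × (1 h / 3600 s) = 0.02902 h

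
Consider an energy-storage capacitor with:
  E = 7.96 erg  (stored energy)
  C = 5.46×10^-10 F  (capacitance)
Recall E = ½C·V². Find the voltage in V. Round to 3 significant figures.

54.0 V

Solving E = ½C·V² for V: V = √(2E/C).
E = 7.96 erg = 7.960×10^-7 J; C = 5.46×10^-10 F.
V = 54.00 V  (the unit combination reduces to kg·m²/(A·s³) = V)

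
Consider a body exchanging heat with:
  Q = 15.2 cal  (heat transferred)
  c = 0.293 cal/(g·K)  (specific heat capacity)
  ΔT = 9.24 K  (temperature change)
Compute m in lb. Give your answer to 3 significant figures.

Rearranging: m = Q/(c·ΔT).
Q = 15.2 cal = 63.60 J; c = 0.293 cal/(g·K) = 1226 J/(kg·K); ΔT = 9.24 K.
m = 0.005614 kg
0.005614 kg × (1 lb / 0.4536 kg) = 0.01238 lb

0.0124 lb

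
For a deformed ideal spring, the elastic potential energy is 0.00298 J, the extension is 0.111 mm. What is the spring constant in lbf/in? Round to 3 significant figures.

Solving U = ½k·x² for k: k = 2U/x².
U = 0.00298 J; x = 0.111 mm = 1.110×10^-4 m.
k = 4.837×10^5 N/m
4.837×10^5 N/m × (1 lbf/in / 175.1 N/m) = 2762 lbf/in

2760 lbf/in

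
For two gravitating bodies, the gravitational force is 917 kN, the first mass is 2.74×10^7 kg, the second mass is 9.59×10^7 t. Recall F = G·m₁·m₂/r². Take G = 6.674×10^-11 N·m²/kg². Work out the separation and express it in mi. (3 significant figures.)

Solving F = G·m₁·m₂/r² for r: r = √(G·m₁m₂/F).
F = 917 kN = 9.170×10^5 N; m₁ = 2.74×10^7 kg; m₂ = 9.59×10^7 t = 9.590×10^10 kg; G = 6.674×10^-11 N·m²/kg².
r = 13.83 m
13.83 m × (1 mi / 1609 m) = 0.008593 mi

0.00859 mi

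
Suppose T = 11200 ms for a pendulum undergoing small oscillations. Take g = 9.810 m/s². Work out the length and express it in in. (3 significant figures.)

Solving T = 2π√(L/g) for L: L = g·(T/2π)².
T = 11200 ms = 11.20 s; g = 9.810 m/s².
L = 31.17 m
31.17 m × (1 in / 0.02540 m) = 1227 in

1230 in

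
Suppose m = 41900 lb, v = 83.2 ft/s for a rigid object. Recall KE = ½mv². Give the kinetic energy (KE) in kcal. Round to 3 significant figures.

Directly: KE = ½mv².
m = 41900 lb = 19006 kg; v = 83.2 ft/s = 25.36 m/s.
KE = 6.111×10^6 J  (the unit combination reduces to kg·m²/s² = J)
6.111×10^6 J × (1 kcal / 4184 J) = 1461 kcal

1460 kcal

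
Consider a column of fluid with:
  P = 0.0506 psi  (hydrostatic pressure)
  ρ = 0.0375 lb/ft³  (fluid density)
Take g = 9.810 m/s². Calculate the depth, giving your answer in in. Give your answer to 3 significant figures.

Solving P = ρ·g·h for h: h = P/(ρ·g).
P = 0.0506 psi = 348.9 Pa; ρ = 0.0375 lb/ft³ = 0.6007 kg/m³; g = 9.810 m/s².
h = 59.20 m
59.20 m × (1 in / 0.02540 m) = 2331 in

2330 in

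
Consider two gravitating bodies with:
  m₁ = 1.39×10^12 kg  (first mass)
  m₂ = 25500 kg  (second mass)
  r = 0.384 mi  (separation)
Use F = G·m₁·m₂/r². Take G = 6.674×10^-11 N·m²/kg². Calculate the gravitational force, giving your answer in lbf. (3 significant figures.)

1.39 lbf

F is given directly by: F = Gm₁m₂/r².
m₁ = 1.39×10^12 kg; m₂ = 25500 kg; r = 0.384 mi = 618.0 m; G = 6.674×10^-11 N·m²/kg².
F = 6.194 N
6.194 N × (1 lbf / 4.448 N) = 1.392 lbf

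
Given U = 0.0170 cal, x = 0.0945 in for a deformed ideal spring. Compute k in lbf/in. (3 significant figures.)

141 lbf/in

Solving U = ½k·x² for k: k = 2U/x².
U = 0.0170 cal = 0.07113 J; x = 0.0945 in = 0.002400 m.
k = 24691 N/m
24691 N/m × (1 lbf/in / 175.1 N/m) = 141.0 lbf/in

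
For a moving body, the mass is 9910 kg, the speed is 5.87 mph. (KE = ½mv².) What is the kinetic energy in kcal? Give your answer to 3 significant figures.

KE is given directly by: KE = ½mv².
m = 9910 kg; v = 5.87 mph = 2.624 m/s.
KE = 34120 J
34120 J × (1 kcal / 4184 J) = 8.155 kcal

8.15 kcal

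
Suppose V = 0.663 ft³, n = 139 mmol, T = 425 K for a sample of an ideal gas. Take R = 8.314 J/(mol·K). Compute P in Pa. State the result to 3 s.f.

26200 Pa

Directly: P = nRT/V.
V = 0.663 ft³ = 0.01877 m³; n = 139 mmol = 0.1390 mol; T = 425 K; R = 8.314 J/(mol·K).
P = 26161 Pa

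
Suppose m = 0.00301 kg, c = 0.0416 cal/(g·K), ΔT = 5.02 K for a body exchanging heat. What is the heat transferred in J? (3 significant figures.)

2.63 J

Q is given directly by: Q = mcΔT.
m = 0.00301 kg; c = 0.0416 cal/(g·K) = 174.1 J/(kg·K); ΔT = 5.02 K.
Q = 2.630 J  (the unit combination reduces to kg·m²/s² = J)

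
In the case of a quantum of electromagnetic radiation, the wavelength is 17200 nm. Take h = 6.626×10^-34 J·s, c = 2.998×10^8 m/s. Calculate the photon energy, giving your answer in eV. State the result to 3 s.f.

0.0721 eV

E is given directly by: E = hc/λ.
λ = 17200 nm = 1.720×10^-5 m; h = 6.626×10^-34 J·s; c = 2.998×10^8 m/s.
E = 1.155×10^-20 J
1.155×10^-20 J × (1 eV / 1.602×10^-19 J) = 0.07208 eV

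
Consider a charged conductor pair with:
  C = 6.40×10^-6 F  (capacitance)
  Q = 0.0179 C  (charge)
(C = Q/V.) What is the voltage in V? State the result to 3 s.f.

Rearranging: V = Q/C.
C = 6.40×10^-6 F; Q = 0.0179 C.
V = 2797 V  (the unit combination reduces to kg·m²/(A·s³) = V)

2800 V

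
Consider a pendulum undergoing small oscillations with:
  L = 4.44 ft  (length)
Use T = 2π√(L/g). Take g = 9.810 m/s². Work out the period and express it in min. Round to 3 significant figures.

0.0389 min

Directly: T = 2π√(L/g).
L = 4.44 ft = 1.353 m; g = 9.810 m/s².
T = 2.334 s
2.334 s × (1 min / 60.00 s) = 0.03889 min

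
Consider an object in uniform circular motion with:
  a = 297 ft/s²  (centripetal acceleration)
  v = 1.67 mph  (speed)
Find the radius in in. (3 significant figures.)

Rearranging a = v²/r for r: r = v²/a.
a = 297 ft/s² = 90.53 m/s²; v = 1.67 mph = 0.7466 m/s.
r = 0.006157 m
0.006157 m × (1 in / 0.02540 m) = 0.2424 in

0.242 in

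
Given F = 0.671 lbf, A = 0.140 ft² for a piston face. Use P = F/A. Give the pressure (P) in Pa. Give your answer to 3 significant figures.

229 Pa

P is given directly by: P = F/A.
F = 0.671 lbf = 2.985 N; A = 0.140 ft² = 0.01301 m².
P = 229.5 Pa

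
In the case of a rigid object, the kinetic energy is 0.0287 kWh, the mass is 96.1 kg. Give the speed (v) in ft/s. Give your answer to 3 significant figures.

152 ft/s

Rearranging: v = √(2·KE/m).
KE = 0.0287 kWh = 1.033×10^5 J; m = 96.1 kg.
v = 46.37 m/s
46.37 m/s × (1 ft/s / 0.3048 m/s) = 152.1 ft/s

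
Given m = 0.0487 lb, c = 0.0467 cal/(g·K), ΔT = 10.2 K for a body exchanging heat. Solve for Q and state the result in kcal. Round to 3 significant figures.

0.0105 kcal

Q is given directly by: Q = mcΔT.
m = 0.0487 lb = 0.02209 kg; c = 0.0467 cal/(g·K) = 195.4 J/(kg·K); ΔT = 10.2 K.
Q = 44.03 J
44.03 J × (1 kcal / 4184 J) = 0.01052 kcal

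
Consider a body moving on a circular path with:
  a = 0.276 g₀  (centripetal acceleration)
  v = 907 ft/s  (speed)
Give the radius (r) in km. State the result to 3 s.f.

28.2 km

Solving a = v²/r for r: r = v²/a.
a = 0.276 g₀ = 2.707 m/s²; v = 907 ft/s = 276.5 m/s.
r = 28237 m
28237 m × (1 km / 1000 m) = 28.24 km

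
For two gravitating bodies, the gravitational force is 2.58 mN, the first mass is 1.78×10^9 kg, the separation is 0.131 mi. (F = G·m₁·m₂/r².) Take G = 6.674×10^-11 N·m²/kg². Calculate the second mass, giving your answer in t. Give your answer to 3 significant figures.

Rearranging: m₂ = F·r²/(G·m₁).
F = 2.58 mN = 0.002580 N; m₁ = 1.78×10^9 kg; r = 0.131 mi = 210.8 m; G = 6.674×10^-11 N·m²/kg².
m₂ = 965.3 kg
965.3 kg × (1 t / 1000 kg) = 0.9653 t

0.965 t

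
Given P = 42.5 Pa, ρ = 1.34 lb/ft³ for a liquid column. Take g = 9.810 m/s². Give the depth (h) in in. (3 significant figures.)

7.95 in

Solving P = ρ·g·h for h: h = P/(ρ·g).
P = 42.5 Pa; ρ = 1.34 lb/ft³ = 21.46 kg/m³; g = 9.810 m/s².
h = 0.2018 m
0.2018 m × (1 in / 0.02540 m) = 7.946 in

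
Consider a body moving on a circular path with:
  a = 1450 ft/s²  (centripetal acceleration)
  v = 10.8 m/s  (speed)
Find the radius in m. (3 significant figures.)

0.264 m

Solving a = v²/r for r: r = v²/a.
a = 1450 ft/s² = 442.0 m/s²; v = 10.8 m/s.
r = 0.2639 m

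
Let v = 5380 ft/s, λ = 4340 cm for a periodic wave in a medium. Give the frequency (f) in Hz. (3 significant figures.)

Rearranging: f = v/λ.
v = 5380 ft/s = 1640 m/s; λ = 4340 cm = 43.40 m.
f = 37.78 Hz

37.8 Hz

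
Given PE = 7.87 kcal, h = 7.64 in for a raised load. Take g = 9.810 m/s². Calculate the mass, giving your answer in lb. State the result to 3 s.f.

Rearranging PE = m·g·h for m: m = PE/(g·h).
PE = 7.87 kcal = 32928 J; h = 7.64 in = 0.1941 m; g = 9.810 m/s².
m = 17297 kg
17297 kg × (1 lb / 0.4536 kg) = 38133 lb

38100 lb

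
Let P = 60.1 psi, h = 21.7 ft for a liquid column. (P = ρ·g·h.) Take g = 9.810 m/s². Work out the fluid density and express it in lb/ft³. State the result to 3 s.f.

399 lb/ft³

Solving P = ρ·g·h for ρ: ρ = P/(g·h).
P = 60.1 psi = 4.144×10^5 Pa; h = 21.7 ft = 6.614 m; g = 9.810 m/s².
ρ = 6386 kg/m³
6386 kg/m³ × (1 lb/ft³ / 16.02 kg/m³) = 398.7 lb/ft³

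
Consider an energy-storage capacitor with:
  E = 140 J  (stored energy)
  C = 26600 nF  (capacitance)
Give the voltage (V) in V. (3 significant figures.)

Solving E = ½C·V² for V: V = √(2E/C).
E = 140 J; C = 26600 nF = 2.660×10^-5 F.
V = 3244 V

3240 V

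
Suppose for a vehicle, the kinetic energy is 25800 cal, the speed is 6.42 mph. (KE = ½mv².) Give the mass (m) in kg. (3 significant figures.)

Rearranging KE = ½mv² for m: m = 2·KE/v².
KE = 25800 cal = 1.079×10^5 J; v = 6.42 mph = 2.870 m/s.
m = 26211 kg

26200 kg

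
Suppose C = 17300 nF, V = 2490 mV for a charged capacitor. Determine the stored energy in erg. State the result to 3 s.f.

E is given directly by: E = ½CV².
C = 17300 nF = 1.730×10^-5 F; V = 2490 mV = 2.490 V.
E = 5.363×10^-5 J  (the unit combination reduces to kg·m²/s² = J)
5.363×10^-5 J × (1 erg / 1.000×10^-7 J) = 536.3 erg

536 erg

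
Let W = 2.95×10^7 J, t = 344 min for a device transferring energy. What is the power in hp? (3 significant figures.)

P is given directly by: P = W/t.
W = 2.95×10^7 J; t = 344 min = 20640 s.
P = 1429 W
1429 W × (1 hp / 745.7 W) = 1.917 hp

1.92 hp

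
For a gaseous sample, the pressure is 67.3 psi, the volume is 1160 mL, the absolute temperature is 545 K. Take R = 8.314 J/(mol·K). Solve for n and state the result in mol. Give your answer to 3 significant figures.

0.119 mol

From the ideal-gas law: n = PV/(RT).
P = 67.3 psi = 4.640×10^5 Pa; V = 1160 mL = 0.001160 m³; T = 545 K; R = 8.314 J/(mol·K).
n = 0.1188 mol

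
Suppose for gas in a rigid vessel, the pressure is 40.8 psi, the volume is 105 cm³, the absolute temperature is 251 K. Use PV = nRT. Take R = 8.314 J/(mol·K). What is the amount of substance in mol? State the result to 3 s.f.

From the ideal-gas law: n = PV/(RT).
P = 40.8 psi = 2.813×10^5 Pa; V = 105 cm³ = 1.050×10^-4 m³; T = 251 K; R = 8.314 J/(mol·K).
n = 0.01415 mol

0.0142 mol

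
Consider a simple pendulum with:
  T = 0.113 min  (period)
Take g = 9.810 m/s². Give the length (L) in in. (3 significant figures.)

450 in

Solving T = 2π√(L/g) for L: L = g·(T/2π)².
T = 0.113 min = 6.780 s; g = 9.810 m/s².
L = 11.42 m
11.42 m × (1 in / 0.02540 m) = 449.7 in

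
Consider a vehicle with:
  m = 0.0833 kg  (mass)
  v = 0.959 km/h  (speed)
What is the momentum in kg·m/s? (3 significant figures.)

p is given directly by: p = mv.
m = 0.0833 kg; v = 0.959 km/h = 0.2664 m/s.
p = 0.02219 kg·m/s

0.0222 kg·m/s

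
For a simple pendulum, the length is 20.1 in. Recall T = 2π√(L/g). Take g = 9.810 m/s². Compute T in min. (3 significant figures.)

T is given directly by: T = 2π√(L/g).
L = 20.1 in = 0.5105 m; g = 9.810 m/s².
T = 1.433 s
1.433 s × (1 min / 60.00 s) = 0.02389 min

0.0239 min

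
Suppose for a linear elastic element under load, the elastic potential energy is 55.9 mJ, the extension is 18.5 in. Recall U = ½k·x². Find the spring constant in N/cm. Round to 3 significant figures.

0.00506 N/cm

Solving U = ½k·x² for k: k = 2U/x².
U = 55.9 mJ = 0.05590 J; x = 18.5 in = 0.4699 m.
k = 0.5063 N/m
0.5063 N/m × (1 N/cm / 100.0 N/m) = 0.005063 N/cm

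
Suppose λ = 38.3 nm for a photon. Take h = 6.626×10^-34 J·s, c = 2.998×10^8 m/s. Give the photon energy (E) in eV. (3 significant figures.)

32.4 eV

Directly: E = hc/λ.
λ = 38.3 nm = 3.830×10^-8 m; h = 6.626×10^-34 J·s; c = 2.998×10^8 m/s.
E = 5.187×10^-18 J  (the unit combination reduces to kg·m²/s² = J)
5.187×10^-18 J × (1 eV / 1.602×10^-19 J) = 32.37 eV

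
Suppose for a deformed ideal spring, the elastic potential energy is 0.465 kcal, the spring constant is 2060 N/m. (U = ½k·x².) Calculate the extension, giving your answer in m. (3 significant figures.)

Solving U = ½k·x² for x: x = √(2U/k).
U = 0.465 kcal = 1946 J; k = 2060 N/m.
x = 1.374 m

1.37 m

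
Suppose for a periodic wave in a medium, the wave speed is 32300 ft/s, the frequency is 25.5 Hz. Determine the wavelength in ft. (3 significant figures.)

Solving v = f·λ for λ: λ = v/f.
v = 32300 ft/s = 9845 m/s; f = 25.5 Hz.
λ = 386.1 m
386.1 m × (1 ft / 0.3048 m) = 1267 ft

1270 ft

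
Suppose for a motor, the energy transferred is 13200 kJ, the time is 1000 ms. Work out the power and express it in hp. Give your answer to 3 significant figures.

17700 hp

Directly: P = W/t.
W = 13200 kJ = 1.320×10^7 J; t = 1000 ms = 1.000 s.
P = 1.320×10^7 W
1.320×10^7 W × (1 hp / 745.7 W) = 17701 hp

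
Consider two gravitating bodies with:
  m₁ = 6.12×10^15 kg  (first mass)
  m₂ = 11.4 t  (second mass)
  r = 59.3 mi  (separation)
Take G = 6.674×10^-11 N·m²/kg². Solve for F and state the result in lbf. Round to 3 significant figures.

0.115 lbf

From Newton's law of gravitation: F = Gm₁m₂/r².
m₁ = 6.12×10^15 kg; m₂ = 11.4 t = 11400 kg; r = 59.3 mi = 95434 m; G = 6.674×10^-11 N·m²/kg².
F = 0.5113 N
0.5113 N × (1 lbf / 4.448 N) = 0.1149 lbf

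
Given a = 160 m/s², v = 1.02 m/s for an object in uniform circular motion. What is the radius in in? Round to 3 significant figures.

0.256 in

Rearranging: r = v²/a.
a = 160 m/s²; v = 1.02 m/s.
r = 0.006502 m
0.006502 m × (1 in / 0.02540 m) = 0.2560 in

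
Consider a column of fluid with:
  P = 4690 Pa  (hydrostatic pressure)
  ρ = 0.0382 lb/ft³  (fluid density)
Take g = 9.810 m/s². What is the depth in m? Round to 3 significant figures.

781 m

Rearranging: h = P/(ρ·g).
P = 4690 Pa; ρ = 0.0382 lb/ft³ = 0.6119 kg/m³; g = 9.810 m/s².
h = 781.3 m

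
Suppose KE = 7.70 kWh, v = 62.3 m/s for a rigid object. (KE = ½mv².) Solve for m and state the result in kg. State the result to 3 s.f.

14300 kg

Rearranging: m = 2·KE/v².
KE = 7.70 kWh = 2.772×10^7 J; v = 62.3 m/s.
m = 14284 kg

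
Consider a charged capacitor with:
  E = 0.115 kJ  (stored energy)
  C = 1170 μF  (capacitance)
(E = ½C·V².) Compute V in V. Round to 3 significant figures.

443 V

Solving E = ½C·V² for V: V = √(2E/C).
E = 0.115 kJ = 115.0 J; C = 1170 μF = 0.001170 F.
V = 443.4 V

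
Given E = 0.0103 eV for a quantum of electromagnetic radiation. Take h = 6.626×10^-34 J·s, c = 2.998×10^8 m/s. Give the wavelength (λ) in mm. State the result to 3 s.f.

0.120 mm

Solving E = h·c/λ for λ: λ = hc/E.
E = 0.0103 eV = 1.650×10^-21 J; h = 6.626×10^-34 J·s; c = 2.998×10^8 m/s.
λ = 1.204×10^-4 m
1.204×10^-4 m × (1 mm / 0.001000 m) = 0.1204 mm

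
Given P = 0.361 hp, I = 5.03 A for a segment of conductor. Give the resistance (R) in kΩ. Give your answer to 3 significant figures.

Rearranging: R = P/I².
P = 0.361 hp = 269.2 W; I = 5.03 A.
R = 10.64 Ω
10.64 Ω × (1 kΩ / 1000 Ω) = 0.01064 kΩ

0.0106 kΩ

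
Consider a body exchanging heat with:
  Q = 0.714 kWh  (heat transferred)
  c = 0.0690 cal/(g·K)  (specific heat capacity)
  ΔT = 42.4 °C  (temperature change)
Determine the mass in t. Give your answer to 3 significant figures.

0.210 t

Rearranging Q = m·c·ΔT for m: m = Q/(c·ΔT).
Q = 0.714 kWh = 2.570×10^6 J; c = 0.0690 cal/(g·K) = 288.7 J/(kg·K); ΔT = 42.4 °C = 42.40 K.
m = 210.0 kg
210.0 kg × (1 t / 1000 kg) = 0.2100 t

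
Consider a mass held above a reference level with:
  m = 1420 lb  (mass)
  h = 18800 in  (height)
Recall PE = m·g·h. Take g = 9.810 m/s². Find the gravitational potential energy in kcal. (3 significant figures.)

PE is given directly by: PE = mgh.
m = 1420 lb = 644.1 kg; h = 18800 in = 477.5 m; g = 9.810 m/s².
PE = 3.017×10^6 J
3.017×10^6 J × (1 kcal / 4184 J) = 721.1 kcal

721 kcal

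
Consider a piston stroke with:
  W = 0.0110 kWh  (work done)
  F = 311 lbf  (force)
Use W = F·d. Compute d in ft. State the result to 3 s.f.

93.9 ft

Rearranging: d = W/F.
W = 0.0110 kWh = 39600 J; F = 311 lbf = 1383 N.
d = 28.63 m
28.63 m × (1 ft / 0.3048 m) = 93.91 ft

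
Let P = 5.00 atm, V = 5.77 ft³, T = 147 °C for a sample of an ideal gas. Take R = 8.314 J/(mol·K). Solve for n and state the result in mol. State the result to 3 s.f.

Rearranging: n = PV/(RT).
P = 5.00 atm = 5.066×10^5 Pa; V = 5.77 ft³ = 0.1634 m³; T = 147 °C = 420.1 K; R = 8.314 J/(mol·K).
n = 23.70 mol

23.7 mol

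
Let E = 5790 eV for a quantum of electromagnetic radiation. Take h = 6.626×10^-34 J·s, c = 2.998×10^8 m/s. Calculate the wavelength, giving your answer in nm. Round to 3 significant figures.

0.214 nm

Rearranging: λ = hc/E.
E = 5790 eV = 9.277×10^-16 J; h = 6.626×10^-34 J·s; c = 2.998×10^8 m/s.
λ = 2.141×10^-10 m
2.141×10^-10 m × (1 nm / 1.000×10^-9 m) = 0.2141 nm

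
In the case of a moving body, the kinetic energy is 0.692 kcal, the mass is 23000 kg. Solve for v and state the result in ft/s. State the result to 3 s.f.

Solving KE = ½mv² for v: v = √(2·KE/m).
KE = 0.692 kcal = 2895 J; m = 23000 kg.
v = 0.5018 m/s
0.5018 m/s × (1 ft/s / 0.3048 m/s) = 1.646 ft/s

1.65 ft/s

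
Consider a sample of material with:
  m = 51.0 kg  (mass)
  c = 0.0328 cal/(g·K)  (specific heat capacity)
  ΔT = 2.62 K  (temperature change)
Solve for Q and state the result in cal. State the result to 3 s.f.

4380 cal

Directly: Q = mcΔT.
m = 51.0 kg; c = 0.0328 cal/(g·K) = 137.2 J/(kg·K); ΔT = 2.62 K.
Q = 18337 J
18337 J × (1 cal / 4.184 J) = 4383 cal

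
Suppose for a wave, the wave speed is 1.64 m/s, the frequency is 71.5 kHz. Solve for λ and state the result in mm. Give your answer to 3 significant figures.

0.0229 mm

Rearranging: λ = v/f.
v = 1.64 m/s; f = 71.5 kHz = 71500 Hz.
λ = 2.294×10^-5 m
2.294×10^-5 m × (1 mm / 0.001000 m) = 0.02294 mm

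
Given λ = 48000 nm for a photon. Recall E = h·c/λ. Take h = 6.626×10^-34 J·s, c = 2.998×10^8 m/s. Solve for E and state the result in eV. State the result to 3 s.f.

0.0258 eV

Directly: E = hc/λ.
λ = 48000 nm = 4.800×10^-5 m; h = 6.626×10^-34 J·s; c = 2.998×10^8 m/s.
E = 4.138×10^-21 J
4.138×10^-21 J × (1 eV / 1.602×10^-19 J) = 0.02583 eV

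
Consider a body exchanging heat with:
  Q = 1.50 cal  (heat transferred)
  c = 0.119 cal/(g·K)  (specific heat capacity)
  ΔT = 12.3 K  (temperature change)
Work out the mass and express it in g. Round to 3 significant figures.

1.02 g

Rearranging: m = Q/(c·ΔT).
Q = 1.50 cal = 6.276 J; c = 0.119 cal/(g·K) = 497.9 J/(kg·K); ΔT = 12.3 K.
m = 0.001025 kg
0.001025 kg × (1 g / 0.001000 kg) = 1.025 g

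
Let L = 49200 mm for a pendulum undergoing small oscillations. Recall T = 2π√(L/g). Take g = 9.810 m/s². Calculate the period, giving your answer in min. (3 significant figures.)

0.235 min

Directly: T = 2π√(L/g).
L = 49200 mm = 49.20 m; g = 9.810 m/s².
T = 14.07 s
14.07 s × (1 min / 60.00 s) = 0.2345 min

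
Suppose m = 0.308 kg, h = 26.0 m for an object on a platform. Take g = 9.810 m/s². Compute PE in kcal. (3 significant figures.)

Directly: PE = mgh.
m = 0.308 kg; h = 26.0 m; g = 9.810 m/s².
PE = 78.56 J
78.56 J × (1 kcal / 4184 J) = 0.01878 kcal

0.0188 kcal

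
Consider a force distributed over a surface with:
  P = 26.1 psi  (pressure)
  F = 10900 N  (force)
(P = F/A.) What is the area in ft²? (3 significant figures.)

0.652 ft²

Solving P = F/A for A: A = F/P.
P = 26.1 psi = 1.800×10^5 Pa; F = 10900 N.
A = 0.06057 m²
0.06057 m² × (1 ft² / 0.09290 m²) = 0.6520 ft²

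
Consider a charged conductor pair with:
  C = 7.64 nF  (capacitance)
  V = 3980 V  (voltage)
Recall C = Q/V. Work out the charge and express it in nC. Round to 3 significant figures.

Solving C = Q/V for Q: Q = CV.
C = 7.64 nF = 7.640×10^-9 F; V = 3980 V.
Q = 3.041×10^-5 C
3.041×10^-5 C × (1 nC / 1.000×10^-9 C) = 30407 nC

30400 nC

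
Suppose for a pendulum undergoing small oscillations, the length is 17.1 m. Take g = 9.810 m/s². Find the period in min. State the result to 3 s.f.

Directly: T = 2π√(L/g).
L = 17.1 m; g = 9.810 m/s².
T = 8.296 s
8.296 s × (1 min / 60.00 s) = 0.1383 min

0.138 min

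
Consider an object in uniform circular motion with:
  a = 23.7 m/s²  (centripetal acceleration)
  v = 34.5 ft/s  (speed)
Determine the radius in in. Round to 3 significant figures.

184 in

Rearranging a = v²/r for r: r = v²/a.
a = 23.7 m/s²; v = 34.5 ft/s = 10.52 m/s.
r = 4.666 m
4.666 m × (1 in / 0.02540 m) = 183.7 in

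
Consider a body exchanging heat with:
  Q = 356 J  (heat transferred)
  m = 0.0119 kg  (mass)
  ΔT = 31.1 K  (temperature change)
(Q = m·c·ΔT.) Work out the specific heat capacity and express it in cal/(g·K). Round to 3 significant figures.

Solving Q = m·c·ΔT for c: c = Q/(m·ΔT).
Q = 356 J; m = 0.0119 kg; ΔT = 31.1 K.
c = 961.9 J/(kg·K)
961.9 J/(kg·K) × (1 cal/(g·K) / 4184 J/(kg·K)) = 0.2299 cal/(g·K)

0.230 cal/(g·K)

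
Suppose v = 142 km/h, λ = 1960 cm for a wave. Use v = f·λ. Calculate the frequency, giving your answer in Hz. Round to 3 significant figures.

2.01 Hz

Solving v = f·λ for f: f = v/λ.
v = 142 km/h = 39.44 m/s; λ = 1960 cm = 19.60 m.
f = 2.012 Hz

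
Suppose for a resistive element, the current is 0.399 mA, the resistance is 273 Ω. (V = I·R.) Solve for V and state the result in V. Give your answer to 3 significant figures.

0.109 V

From Ohm's law: V = IR.
I = 0.399 mA = 3.990×10^-4 A; R = 273 Ω.
V = 0.1089 V  (the unit combination reduces to kg·m²/(A·s³) = V)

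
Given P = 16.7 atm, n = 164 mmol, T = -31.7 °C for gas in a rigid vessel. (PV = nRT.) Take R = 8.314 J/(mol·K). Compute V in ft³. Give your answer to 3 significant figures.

0.00687 ft³

Rearranging PV = nRT for V: V = nRT/P.
P = 16.7 atm = 1.692×10^6 Pa; n = 164 mmol = 0.1640 mol; T = -31.7 °C = 241.4 K; R = 8.314 J/(mol·K).
V = 1.946×10^-4 m³
1.946×10^-4 m³ × (1 ft³ / 0.02832 m³) = 0.006871 ft³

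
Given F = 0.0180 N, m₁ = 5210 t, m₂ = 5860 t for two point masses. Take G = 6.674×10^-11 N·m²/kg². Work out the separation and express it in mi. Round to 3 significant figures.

Rearranging: r = √(G·m₁m₂/F).
F = 0.0180 N; m₁ = 5210 t = 5.210×10^6 kg; m₂ = 5860 t = 5.860×10^6 kg; G = 6.674×10^-11 N·m²/kg².
r = 336.5 m
336.5 m × (1 mi / 1609 m) = 0.2091 mi

0.209 mi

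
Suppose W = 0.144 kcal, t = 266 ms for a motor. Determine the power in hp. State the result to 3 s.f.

P is given directly by: P = W/t.
W = 0.144 kcal = 602.5 J; t = 266 ms = 0.2660 s.
P = 2265 W
2265 W × (1 hp / 745.7 W) = 3.037 hp

3.04 hp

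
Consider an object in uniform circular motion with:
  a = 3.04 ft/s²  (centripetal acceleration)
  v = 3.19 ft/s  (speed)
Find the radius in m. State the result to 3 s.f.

Rearranging a = v²/r for r: r = v²/a.
a = 3.04 ft/s² = 0.9266 m/s²; v = 3.19 ft/s = 0.9723 m/s.
r = 1.020 m

1.02 m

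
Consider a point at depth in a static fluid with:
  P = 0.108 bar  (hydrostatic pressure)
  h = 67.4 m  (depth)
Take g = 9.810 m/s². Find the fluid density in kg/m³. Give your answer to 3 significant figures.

Rearranging P = ρ·g·h for ρ: ρ = P/(g·h).
P = 0.108 bar = 10800 Pa; h = 67.4 m; g = 9.810 m/s².
ρ = 16.33 kg/m³

16.3 kg/m³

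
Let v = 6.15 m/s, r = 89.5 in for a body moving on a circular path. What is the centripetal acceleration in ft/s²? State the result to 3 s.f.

54.6 ft/s²

a is given directly by: a = v²/r.
v = 6.15 m/s; r = 89.5 in = 2.273 m.
a = 16.64 m/s²
16.64 m/s² × (1 ft/s² / 0.3048 m/s²) = 54.59 ft/s²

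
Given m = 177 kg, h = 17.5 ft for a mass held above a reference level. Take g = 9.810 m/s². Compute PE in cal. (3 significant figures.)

2210 cal

Directly: PE = mgh.
m = 177 kg; h = 17.5 ft = 5.334 m; g = 9.810 m/s².
PE = 9262 J  (the unit combination reduces to kg·m²/s² = J)
9262 J × (1 cal / 4.184 J) = 2214 cal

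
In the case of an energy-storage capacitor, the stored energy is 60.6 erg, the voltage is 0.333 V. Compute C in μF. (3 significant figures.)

109 μF

Rearranging: C = 2E/V².
E = 60.6 erg = 6.060×10^-6 J; V = 0.333 V.
C = 1.093×10^-4 F
1.093×10^-4 F × (1 μF / 1.000×10^-6 F) = 109.3 μF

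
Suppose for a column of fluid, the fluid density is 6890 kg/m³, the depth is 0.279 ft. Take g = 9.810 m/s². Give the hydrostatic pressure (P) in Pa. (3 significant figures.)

5750 Pa

P is given directly by: P = ρgh.
ρ = 6890 kg/m³; h = 0.279 ft = 0.08504 m; g = 9.810 m/s².
P = 5748 Pa  (the unit combination reduces to kg/(m·s²) = Pa)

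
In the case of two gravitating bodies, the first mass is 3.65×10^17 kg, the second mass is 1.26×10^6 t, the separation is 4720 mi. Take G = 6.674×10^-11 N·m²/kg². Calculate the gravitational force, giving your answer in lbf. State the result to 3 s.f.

120 lbf

From Newton's law of gravitation: F = Gm₁m₂/r².
m₁ = 3.65×10^17 kg; m₂ = 1.26×10^6 t = 1.260×10^9 kg; r = 4720 mi = 7.596×10^6 m; G = 6.674×10^-11 N·m²/kg².
F = 531.9 N
531.9 N × (1 lbf / 4.448 N) = 119.6 lbf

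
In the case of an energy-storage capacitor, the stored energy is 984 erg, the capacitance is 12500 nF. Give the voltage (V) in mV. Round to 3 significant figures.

Solving E = ½C·V² for V: V = √(2E/C).
E = 984 erg = 9.840×10^-5 J; C = 12500 nF = 1.250×10^-5 F.
V = 3.968 V  (the unit combination reduces to kg·m²/(A·s³) = V)
3.968 V × (1 mV / 0.001000 V) = 3968 mV

3970 mV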